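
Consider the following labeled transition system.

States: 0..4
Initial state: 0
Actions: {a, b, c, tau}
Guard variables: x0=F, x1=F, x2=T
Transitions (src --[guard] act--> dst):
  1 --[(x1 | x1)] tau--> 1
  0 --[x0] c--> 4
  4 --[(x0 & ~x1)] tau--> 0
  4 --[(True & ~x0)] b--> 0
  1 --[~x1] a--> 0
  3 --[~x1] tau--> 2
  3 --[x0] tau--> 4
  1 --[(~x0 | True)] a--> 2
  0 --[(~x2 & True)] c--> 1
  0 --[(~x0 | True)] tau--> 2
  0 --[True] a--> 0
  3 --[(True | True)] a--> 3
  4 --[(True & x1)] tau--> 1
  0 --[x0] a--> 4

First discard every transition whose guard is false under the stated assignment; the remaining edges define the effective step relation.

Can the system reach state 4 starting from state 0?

Answer: UNREACHABLE

Trace:
Guard filter leaves 7 enabled edge(s).
L0 = {0}
L1 = {2}  total {0,2}
R = {0,2}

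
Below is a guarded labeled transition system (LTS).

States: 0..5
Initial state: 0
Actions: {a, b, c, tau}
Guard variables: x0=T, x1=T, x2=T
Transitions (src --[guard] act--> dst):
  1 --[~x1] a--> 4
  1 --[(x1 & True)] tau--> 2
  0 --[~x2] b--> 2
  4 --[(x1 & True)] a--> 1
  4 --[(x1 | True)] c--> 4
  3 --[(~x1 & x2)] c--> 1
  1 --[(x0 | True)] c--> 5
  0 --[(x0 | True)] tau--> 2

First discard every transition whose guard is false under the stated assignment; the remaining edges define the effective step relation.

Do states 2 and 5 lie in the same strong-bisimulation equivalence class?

Answer: BISIMILAR

Trace:
Bisimulation quotient by refinement:
  P[0] = {{0,1,2,3,4,5}}
  P[1] = {{0},{1},{2,3,5},{4}}
Fixed point at round 2; 4 class(es).
class of 2: {2,3,5}; class of 5: {2,3,5}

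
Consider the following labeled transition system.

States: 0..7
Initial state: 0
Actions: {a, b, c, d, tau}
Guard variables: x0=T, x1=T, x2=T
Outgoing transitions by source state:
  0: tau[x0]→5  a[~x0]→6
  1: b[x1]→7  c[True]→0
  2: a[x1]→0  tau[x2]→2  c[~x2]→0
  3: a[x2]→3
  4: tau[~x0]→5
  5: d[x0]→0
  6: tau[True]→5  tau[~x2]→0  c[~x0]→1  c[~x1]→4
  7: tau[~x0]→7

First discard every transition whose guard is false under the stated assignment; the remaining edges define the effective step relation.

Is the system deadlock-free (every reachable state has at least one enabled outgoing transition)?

R = {0,5}
  0: tau→5  [1 exit(s)]
  5: d→0  [1 exit(s)]

Answer: DEADLOCK-FREE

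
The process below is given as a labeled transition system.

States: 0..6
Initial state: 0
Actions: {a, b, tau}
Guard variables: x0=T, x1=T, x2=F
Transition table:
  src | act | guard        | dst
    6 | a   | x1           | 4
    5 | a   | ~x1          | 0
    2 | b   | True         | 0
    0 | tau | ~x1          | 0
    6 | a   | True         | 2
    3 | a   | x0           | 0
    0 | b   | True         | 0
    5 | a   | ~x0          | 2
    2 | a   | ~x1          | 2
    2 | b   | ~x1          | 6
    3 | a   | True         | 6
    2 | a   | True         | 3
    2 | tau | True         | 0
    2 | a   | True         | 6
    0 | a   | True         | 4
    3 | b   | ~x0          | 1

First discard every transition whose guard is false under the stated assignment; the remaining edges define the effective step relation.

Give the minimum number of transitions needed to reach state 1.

Answer: UNREACHABLE

Trace:
Breadth-first toward 1:
  depth 0: {0}
  depth 1: {4}
1 never appears.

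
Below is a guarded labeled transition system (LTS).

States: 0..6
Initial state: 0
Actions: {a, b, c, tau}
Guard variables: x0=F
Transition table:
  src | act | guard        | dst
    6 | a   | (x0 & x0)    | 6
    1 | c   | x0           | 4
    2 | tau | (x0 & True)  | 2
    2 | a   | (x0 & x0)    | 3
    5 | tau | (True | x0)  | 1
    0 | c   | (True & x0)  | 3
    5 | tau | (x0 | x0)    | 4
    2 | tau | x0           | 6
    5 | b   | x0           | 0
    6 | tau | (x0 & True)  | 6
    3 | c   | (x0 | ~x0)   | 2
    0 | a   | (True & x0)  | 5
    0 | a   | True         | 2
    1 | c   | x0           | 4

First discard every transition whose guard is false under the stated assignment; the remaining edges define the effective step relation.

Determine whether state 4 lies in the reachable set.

Answer: UNREACHABLE

Trace:
After dropping false guards: 3 live edges.
Layer 0: {0}
Layer 1: {2}  cumulative {0,2}
Reach set: {0,2}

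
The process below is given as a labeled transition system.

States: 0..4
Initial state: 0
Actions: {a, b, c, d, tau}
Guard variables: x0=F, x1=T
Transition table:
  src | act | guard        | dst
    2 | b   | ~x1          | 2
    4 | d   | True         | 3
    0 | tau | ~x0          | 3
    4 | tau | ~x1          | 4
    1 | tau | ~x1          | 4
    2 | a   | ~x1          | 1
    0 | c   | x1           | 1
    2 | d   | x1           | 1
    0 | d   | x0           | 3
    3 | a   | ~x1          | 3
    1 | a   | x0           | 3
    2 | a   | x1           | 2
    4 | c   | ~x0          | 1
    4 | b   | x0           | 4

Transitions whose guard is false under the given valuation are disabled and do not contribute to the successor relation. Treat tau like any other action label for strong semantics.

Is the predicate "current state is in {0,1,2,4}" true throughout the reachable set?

Answer: INVARIANT VIOLATED at state 3

Trace:
Safe = {0,1,2,4}
Reach set: {0,1,3}
  0: ✓
  1: ✓
  3: outside
witness against invariant: tau → 3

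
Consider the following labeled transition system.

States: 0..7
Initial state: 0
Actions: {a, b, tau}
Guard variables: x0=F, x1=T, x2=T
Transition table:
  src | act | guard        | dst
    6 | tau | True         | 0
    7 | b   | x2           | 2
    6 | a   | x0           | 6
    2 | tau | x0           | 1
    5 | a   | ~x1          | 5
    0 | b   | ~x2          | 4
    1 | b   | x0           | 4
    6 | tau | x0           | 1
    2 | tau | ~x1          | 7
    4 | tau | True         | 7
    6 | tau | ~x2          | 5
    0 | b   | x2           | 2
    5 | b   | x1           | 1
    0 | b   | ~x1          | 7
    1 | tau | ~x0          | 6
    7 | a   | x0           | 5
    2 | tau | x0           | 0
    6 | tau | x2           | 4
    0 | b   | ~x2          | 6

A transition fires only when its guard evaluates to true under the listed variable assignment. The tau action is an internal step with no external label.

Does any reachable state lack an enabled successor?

R = {0,2}
  0: b→2  [1 exit(s)]
  2: ∅  [deadlock]
trace reaching 2: b

Answer: DEADLOCK at state 2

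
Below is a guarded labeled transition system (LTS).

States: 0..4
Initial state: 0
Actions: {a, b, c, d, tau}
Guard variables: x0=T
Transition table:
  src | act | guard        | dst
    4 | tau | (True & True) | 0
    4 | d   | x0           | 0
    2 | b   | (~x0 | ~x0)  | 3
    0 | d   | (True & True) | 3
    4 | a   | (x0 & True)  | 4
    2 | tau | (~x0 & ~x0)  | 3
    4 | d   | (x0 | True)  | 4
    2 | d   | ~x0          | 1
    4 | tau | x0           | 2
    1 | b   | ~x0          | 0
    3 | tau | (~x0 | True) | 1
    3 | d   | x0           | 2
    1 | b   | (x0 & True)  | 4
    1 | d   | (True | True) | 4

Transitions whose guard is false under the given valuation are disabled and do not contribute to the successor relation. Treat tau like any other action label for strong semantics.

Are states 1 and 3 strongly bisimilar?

Answer: NOT BISIMILAR

Analysis:
Refine partition for ~:
  P[0] = {{0,1,2,3,4}}
  P[1] = {{0},{1},{2},{3},{4}}
5 equivalence class(es) (converged in 2)
class of 1: {1}; class of 3: {3}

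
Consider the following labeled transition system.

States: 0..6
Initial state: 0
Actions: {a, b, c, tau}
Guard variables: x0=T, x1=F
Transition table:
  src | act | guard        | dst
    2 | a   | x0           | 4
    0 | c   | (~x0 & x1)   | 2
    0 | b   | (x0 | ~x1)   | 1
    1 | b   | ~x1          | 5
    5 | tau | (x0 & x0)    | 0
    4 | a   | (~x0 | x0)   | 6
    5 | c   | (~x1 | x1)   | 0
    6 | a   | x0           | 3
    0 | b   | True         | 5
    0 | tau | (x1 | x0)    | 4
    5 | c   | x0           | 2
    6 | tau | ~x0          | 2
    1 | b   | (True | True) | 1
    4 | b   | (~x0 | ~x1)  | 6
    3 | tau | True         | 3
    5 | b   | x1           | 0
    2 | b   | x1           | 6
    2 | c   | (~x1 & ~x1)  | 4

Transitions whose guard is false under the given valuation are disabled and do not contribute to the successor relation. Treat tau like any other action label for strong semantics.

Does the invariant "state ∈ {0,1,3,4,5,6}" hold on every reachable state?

Answer: INVARIANT VIOLATED at state 2

Working:
Safe = {0,1,3,4,5,6}
Reachable = {0,1,2,3,4,5,6}
  0: ✓
  1: ✓
  2: outside
  3: ✓
  4: ✓
  5: ✓
  6: ✓
reach 2 via b·c — violates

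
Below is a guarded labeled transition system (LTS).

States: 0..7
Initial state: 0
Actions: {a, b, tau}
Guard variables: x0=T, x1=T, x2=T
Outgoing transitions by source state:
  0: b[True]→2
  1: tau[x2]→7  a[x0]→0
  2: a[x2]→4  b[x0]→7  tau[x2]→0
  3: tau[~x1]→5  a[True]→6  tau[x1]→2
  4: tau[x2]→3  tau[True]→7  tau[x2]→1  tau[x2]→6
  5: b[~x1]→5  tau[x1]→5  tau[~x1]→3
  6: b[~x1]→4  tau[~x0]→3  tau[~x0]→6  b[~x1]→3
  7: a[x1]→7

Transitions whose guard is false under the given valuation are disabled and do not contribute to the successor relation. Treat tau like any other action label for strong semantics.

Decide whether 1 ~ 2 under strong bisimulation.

Answer: NOT BISIMILAR

Working:
Refine partition for ~:
  π0 = {{0,1,2,3,4,5,6,7}}
  π1 = {{0},{1,3},{2},{4,5},{6},{7}}
  π2 = {{0},{1},{2},{3},{4},{5},{6},{7}}
stable after 3 split(s): 8 block(s)
1∈{1}, 2∈{2}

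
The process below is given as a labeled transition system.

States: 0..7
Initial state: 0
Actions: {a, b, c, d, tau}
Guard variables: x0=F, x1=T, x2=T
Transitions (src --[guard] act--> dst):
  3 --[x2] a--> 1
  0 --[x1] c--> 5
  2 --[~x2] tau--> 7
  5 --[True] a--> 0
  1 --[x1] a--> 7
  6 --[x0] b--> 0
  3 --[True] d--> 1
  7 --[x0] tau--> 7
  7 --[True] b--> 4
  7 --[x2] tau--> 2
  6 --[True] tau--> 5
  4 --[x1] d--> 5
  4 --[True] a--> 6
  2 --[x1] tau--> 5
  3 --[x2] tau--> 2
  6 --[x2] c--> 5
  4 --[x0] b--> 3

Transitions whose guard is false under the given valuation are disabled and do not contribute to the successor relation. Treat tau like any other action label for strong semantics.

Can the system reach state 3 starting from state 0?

Guard filter leaves 13 enabled edge(s).
depth 0: {0}
depth 1: {5}  total {0,5}
R = {0,5}

Answer: UNREACHABLE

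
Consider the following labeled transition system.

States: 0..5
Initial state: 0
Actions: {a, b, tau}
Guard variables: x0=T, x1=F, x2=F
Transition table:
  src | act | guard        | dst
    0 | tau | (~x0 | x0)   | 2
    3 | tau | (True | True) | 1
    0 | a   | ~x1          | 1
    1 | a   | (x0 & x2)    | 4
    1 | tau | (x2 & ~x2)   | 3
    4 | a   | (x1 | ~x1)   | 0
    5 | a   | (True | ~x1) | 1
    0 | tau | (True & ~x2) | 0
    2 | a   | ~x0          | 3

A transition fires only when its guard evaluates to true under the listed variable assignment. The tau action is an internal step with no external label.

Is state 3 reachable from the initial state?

6 transition(s) survive guard evaluation.
depth 0: {0}
depth 1: {1,2}  cumulative {0,1,2}
R = {0,1,2}

Answer: UNREACHABLE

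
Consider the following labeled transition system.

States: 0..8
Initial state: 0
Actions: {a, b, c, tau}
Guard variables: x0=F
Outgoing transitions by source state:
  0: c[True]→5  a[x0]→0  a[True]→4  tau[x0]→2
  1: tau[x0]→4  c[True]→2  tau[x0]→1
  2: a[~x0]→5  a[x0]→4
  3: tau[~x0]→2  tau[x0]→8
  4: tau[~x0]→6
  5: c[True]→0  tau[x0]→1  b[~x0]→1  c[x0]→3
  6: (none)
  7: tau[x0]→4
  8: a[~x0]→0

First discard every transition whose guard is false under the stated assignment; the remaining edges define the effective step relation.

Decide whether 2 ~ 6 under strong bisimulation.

Answer: NOT BISIMILAR

Analysis:
Bisimulation quotient by refinement:
  π0 = {{0,1,2,3,4,5,6,7,8}}
  π1 = {{0},{1},{2,8},{3,4},{5},{6,7}}
  π2 = {{0},{1},{2},{3},{4},{5},{6,7},{8}}
Fixed point at round 3; 8 class(es).
class of 2: {2}; class of 6: {6,7}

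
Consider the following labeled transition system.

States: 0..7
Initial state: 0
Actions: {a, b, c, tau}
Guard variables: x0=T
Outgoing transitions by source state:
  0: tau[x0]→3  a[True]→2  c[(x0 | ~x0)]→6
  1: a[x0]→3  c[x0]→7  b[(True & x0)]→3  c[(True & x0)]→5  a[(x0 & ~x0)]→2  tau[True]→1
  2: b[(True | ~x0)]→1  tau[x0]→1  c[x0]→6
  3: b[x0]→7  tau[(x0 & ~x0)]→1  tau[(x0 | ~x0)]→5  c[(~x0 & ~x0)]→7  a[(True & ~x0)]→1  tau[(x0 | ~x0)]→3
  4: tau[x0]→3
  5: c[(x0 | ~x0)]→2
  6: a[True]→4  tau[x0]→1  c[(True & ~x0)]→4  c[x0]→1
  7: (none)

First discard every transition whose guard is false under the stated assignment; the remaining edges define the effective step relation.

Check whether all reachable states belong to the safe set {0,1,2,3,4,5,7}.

Safe = {0,1,2,3,4,5,7}
Reach set: {0,1,2,3,4,5,6,7}
  0: safe
  1: safe
  2: safe
  3: safe
  4: safe
  5: safe
  6: VIOLATES
  7: safe
witness against invariant: c → 6

Answer: INVARIANT VIOLATED at state 6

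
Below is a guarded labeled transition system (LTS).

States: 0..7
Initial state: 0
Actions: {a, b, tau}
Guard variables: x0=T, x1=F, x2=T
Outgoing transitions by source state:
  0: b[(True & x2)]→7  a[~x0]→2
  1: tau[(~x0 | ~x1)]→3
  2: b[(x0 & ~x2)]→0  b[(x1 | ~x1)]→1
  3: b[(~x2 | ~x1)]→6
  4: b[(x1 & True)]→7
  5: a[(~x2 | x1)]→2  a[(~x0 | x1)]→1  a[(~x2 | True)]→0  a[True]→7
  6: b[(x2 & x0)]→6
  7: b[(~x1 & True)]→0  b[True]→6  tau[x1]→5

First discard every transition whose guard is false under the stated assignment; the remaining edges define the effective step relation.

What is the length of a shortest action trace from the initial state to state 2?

Answer: UNREACHABLE

Trace:
Layered search for 2:
  Layer 0: {0}
  Layer 1: {7}
  Layer 2: {6}
2 never appears.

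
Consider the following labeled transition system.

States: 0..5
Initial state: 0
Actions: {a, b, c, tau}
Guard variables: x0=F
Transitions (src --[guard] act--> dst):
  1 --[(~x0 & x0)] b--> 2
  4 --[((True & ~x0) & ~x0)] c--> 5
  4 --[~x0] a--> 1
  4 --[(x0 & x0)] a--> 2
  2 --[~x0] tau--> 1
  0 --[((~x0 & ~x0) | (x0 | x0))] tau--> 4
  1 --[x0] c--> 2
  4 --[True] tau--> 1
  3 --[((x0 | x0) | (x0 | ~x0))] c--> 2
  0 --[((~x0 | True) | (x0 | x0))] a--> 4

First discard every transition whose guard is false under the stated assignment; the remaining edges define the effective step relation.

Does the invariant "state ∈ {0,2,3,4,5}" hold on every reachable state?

Answer: INVARIANT VIOLATED at state 1

Working:
Allowed set {0,2,3,4,5}
R = {0,1,4,5}
  0: ok
  1: ✗ unsafe
  4: ok
  5: ok
counterexample path to 1: tau·a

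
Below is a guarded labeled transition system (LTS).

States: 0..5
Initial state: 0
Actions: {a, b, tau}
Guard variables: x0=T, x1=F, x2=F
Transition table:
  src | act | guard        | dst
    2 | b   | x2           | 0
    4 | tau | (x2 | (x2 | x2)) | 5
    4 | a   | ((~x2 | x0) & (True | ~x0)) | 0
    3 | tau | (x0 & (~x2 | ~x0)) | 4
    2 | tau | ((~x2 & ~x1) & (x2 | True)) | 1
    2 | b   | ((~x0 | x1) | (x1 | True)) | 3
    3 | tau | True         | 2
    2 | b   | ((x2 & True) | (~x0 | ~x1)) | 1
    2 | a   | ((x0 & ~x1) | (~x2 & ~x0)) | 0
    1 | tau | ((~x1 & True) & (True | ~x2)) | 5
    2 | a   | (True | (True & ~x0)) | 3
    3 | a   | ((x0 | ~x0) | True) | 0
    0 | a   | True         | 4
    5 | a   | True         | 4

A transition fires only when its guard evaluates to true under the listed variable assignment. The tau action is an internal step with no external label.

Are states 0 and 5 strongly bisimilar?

Refine partition for ~:
  round 0: {{0,1,2,3,4,5}}
  round 1: {{0,4,5},{1},{2},{3}}
stable after 2 split(s): 4 block(s)
[0]={0,4,5}  [5]={0,4,5}

Answer: BISIMILAR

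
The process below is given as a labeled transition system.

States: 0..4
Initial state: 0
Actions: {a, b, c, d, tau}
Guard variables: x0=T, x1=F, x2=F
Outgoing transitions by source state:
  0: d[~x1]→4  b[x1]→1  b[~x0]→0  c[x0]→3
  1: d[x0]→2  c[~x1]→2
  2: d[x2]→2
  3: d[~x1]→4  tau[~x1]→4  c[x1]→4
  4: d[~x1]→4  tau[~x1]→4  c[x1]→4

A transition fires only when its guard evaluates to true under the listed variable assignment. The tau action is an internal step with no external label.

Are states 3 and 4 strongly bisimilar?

Answer: BISIMILAR

Trace:
Compute ~ classes (split until stable):
  π0 = {{0,1,2,3,4}}
  π1 = {{0,1},{2},{3,4}}
  π2 = {{0},{1},{2},{3,4}}
4 equivalence class(es) (converged in 3)
3∈{3,4}, 4∈{3,4}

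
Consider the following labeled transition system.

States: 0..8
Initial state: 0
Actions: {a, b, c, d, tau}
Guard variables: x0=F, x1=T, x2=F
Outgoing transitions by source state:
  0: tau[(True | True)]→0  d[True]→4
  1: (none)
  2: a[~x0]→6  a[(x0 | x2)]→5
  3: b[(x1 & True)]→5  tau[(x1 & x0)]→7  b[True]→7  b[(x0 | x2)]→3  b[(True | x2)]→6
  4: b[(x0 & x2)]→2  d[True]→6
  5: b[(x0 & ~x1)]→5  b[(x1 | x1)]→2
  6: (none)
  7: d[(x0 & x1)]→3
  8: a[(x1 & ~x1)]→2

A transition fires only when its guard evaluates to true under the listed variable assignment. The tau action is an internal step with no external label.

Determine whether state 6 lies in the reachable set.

8 transition(s) survive guard evaluation.
depth 0: {0}
depth 1: {4}  cumulative {0,4}
depth 2: {6}  cumulative {0,4,6}
Reach set: {0,4,6}
witness 6: d·d

Answer: REACHABLE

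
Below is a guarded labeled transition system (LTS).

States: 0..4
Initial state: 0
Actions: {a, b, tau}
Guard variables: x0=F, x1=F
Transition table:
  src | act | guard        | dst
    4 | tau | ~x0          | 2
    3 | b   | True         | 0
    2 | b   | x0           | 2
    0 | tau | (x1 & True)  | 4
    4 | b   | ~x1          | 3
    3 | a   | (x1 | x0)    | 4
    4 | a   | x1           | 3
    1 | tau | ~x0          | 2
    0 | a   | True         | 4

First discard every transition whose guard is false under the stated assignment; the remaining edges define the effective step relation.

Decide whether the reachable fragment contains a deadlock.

Answer: DEADLOCK at state 2

Analysis:
Reach set: {0,2,3,4}
  0: a→4  [deg 1]
  2: ∅  [no exit]
  3: b→0  [deg 1]
  4: b→3  tau→2  [deg 2]
trace reaching 2: a·tau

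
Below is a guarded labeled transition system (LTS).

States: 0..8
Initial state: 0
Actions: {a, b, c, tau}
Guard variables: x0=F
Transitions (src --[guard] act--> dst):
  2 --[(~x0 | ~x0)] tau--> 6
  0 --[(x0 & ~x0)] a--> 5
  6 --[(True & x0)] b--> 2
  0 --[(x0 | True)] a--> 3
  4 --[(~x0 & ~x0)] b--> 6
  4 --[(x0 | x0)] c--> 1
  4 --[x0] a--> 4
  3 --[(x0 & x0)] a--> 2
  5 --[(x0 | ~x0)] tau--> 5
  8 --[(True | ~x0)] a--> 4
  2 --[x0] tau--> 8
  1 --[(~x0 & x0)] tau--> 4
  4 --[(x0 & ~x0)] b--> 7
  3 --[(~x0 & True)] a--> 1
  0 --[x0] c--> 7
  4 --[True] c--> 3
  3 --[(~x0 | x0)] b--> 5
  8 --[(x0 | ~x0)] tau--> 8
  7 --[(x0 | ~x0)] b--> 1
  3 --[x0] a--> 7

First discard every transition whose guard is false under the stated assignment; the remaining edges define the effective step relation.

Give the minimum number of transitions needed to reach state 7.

Breadth-first toward 7:
  L0 = {0}
  L1 = {3}
  L2 = {1,5}
7 never appears.

Answer: UNREACHABLE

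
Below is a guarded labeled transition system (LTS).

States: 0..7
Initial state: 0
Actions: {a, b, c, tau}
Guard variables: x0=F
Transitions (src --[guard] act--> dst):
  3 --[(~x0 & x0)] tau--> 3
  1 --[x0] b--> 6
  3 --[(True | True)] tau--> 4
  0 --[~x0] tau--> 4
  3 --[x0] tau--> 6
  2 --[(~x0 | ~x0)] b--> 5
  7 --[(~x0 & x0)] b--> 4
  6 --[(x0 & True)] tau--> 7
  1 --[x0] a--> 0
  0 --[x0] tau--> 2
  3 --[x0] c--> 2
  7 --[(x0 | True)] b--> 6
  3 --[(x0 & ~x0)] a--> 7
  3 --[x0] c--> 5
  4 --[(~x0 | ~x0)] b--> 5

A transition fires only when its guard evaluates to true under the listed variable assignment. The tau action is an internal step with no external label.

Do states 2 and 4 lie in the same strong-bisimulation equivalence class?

Bisimulation quotient by refinement:
  round 0: {{0,1,2,3,4,5,6,7}}
  round 1: {{0,3},{1,5,6},{2,4,7}}
Fixed point at round 2; 3 class(es).
class of 2: {2,4,7}; class of 4: {2,4,7}

Answer: BISIMILAR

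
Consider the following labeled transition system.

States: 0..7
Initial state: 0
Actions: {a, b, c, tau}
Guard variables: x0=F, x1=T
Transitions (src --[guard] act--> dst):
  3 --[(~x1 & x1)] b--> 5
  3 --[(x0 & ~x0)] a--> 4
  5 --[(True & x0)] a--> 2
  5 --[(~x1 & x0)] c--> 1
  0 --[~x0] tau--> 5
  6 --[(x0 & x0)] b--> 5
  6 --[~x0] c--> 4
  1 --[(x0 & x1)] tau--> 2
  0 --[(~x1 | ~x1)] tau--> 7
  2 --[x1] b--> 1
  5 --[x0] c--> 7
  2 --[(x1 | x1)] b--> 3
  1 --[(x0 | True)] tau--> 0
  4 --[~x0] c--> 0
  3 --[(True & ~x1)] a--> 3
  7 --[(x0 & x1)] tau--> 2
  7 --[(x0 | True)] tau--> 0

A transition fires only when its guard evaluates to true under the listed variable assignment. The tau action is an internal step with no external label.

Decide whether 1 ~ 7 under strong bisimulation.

Answer: BISIMILAR

Analysis:
Bisimulation quotient by refinement:
  round 0: {{0,1,2,3,4,5,6,7}}
  round 1: {{0,1,7},{2},{3,5},{4,6}}
  round 2: {{0},{1,7},{2},{3,5},{4},{6}}
Fixed point at round 3; 6 class(es).
[1]={1,7}  [7]={1,7}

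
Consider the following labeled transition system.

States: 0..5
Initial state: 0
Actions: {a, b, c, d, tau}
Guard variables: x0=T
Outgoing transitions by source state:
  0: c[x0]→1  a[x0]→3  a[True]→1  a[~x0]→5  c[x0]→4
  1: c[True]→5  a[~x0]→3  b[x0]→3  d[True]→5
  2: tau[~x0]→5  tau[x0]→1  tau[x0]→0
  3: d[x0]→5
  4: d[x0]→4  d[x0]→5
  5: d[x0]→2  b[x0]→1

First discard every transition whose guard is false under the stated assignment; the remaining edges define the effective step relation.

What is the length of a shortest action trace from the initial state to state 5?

Layered search for 5:
  Layer 0: {0}
  Layer 1: {1,3,4}
  Layer 2: {5}
5 enters at depth 2; path a·c

Answer: 2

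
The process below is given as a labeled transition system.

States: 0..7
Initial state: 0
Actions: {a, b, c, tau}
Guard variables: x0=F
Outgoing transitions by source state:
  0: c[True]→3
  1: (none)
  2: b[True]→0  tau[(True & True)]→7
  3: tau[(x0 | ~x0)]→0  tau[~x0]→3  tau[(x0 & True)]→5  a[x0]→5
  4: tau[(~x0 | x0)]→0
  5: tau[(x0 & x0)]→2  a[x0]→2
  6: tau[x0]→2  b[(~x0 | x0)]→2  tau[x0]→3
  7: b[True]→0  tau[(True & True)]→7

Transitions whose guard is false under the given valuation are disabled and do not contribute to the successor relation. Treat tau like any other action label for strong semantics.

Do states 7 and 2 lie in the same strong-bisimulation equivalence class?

Answer: BISIMILAR

Working:
Bisimulation quotient by refinement:
  π0 = {{0,1,2,3,4,5,6,7}}
  π1 = {{0},{1,5},{2,7},{3,4},{6}}
  π2 = {{0},{1,5},{2,7},{3},{4},{6}}
6 equivalence class(es) (converged in 3)
class of 7: {2,7}; class of 2: {2,7}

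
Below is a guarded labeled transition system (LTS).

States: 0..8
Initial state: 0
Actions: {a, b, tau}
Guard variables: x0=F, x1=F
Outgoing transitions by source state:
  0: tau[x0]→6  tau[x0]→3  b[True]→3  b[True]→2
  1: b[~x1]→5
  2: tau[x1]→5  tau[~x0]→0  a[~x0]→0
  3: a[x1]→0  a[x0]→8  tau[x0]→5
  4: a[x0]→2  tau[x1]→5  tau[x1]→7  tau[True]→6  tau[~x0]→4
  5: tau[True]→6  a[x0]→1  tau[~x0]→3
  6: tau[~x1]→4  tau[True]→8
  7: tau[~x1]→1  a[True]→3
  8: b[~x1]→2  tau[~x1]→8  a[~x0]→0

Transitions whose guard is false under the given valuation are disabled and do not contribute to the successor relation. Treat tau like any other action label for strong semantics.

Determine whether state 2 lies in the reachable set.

Answer: REACHABLE

Trace:
After dropping false guards: 16 live edges.
depth 0: {0}
depth 1: {2,3}  total {0,2,3}
Reachable = {0,2,3}
witness 2: b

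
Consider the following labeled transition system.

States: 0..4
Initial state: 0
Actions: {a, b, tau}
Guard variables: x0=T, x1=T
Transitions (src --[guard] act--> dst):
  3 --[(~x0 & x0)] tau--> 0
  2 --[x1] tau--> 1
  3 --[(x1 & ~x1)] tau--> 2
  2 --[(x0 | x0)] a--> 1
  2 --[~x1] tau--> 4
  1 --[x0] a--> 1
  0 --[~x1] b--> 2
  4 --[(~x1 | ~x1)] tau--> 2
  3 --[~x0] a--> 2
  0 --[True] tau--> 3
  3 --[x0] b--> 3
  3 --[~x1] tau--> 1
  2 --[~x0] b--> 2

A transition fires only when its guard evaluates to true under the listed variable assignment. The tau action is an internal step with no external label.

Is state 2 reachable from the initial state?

Guard filter leaves 5 enabled edge(s).
L0 = {0}
L1 = {3}  now seen {0,3}
R = {0,3}

Answer: UNREACHABLE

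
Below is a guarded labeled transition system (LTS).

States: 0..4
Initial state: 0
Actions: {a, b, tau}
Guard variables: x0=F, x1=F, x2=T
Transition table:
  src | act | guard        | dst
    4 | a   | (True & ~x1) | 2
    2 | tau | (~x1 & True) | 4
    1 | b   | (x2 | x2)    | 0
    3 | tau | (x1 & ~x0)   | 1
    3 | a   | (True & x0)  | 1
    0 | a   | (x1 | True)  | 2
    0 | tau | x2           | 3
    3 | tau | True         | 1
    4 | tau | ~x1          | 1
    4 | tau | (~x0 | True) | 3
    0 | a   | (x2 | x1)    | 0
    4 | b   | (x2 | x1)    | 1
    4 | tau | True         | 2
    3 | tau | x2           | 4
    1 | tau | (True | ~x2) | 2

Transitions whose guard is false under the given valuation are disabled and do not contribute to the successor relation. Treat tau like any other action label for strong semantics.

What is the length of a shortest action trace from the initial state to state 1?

Answer: 2

Analysis:
BFS to 1:
  depth 0: {0}
  depth 1: {2,3}
  depth 2: {1,4}
first hit 1 at d=2 via tau·tau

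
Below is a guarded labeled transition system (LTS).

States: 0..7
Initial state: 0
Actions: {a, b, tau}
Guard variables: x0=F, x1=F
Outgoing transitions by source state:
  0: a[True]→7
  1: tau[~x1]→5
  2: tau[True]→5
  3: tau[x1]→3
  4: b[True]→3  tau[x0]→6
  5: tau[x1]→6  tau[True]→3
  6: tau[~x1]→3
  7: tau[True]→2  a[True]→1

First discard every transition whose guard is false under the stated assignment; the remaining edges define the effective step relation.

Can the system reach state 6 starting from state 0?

8 transition(s) survive guard evaluation.
depth 0: {0}
depth 1: {7}  total {0,7}
depth 2: {1,2}  total {0,1,2,7}
depth 3: {5}  total {0,1,2,5,7}
depth 4: {3}  total {0,1,2,3,5,7}
R = {0,1,2,3,5,7}

Answer: UNREACHABLE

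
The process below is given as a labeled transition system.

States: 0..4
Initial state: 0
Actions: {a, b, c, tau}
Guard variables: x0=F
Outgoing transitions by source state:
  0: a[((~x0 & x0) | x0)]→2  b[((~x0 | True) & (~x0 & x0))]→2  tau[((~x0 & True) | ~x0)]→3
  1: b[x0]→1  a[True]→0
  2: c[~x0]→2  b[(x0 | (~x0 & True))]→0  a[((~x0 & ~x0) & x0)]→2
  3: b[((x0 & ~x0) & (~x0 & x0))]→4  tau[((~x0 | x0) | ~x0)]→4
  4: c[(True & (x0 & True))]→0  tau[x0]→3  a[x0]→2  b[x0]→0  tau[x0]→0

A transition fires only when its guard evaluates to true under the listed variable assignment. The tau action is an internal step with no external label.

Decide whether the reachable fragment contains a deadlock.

Reach set: {0,3,4}
  0: tau→3  [1 exit(s)]
  3: tau→4  [1 exit(s)]
  4: ∅  [deadlock]
trace reaching 4: tau·tau

Answer: DEADLOCK at state 4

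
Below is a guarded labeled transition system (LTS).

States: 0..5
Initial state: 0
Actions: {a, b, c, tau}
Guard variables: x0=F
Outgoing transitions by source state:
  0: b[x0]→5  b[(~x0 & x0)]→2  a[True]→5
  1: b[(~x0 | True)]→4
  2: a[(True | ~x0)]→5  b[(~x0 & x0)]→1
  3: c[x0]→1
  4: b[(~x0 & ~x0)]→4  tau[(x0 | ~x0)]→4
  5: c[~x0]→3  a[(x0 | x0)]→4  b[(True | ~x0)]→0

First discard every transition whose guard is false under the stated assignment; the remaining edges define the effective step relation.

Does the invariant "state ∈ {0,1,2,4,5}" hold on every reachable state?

Allowed set {0,1,2,4,5}
Reach set: {0,3,5}
  0: ✓
  3: outside
  5: ✓
witness against invariant: a·c → 3

Answer: INVARIANT VIOLATED at state 3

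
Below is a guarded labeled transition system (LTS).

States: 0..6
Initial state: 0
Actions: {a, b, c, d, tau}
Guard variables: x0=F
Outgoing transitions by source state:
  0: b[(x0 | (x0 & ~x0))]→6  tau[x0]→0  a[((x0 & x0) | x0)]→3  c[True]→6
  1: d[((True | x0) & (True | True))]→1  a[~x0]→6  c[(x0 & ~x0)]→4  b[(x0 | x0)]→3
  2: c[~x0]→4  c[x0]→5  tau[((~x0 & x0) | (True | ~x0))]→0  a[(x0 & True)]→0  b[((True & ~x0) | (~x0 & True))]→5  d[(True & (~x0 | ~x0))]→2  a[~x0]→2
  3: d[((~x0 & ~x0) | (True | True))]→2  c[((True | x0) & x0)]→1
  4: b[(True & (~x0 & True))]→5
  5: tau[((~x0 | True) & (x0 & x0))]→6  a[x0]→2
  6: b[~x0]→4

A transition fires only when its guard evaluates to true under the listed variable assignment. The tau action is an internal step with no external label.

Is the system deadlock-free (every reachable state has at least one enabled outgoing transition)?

Reachable = {0,4,5,6}
  0: c→6  [1 exit(s)]
  4: b→5  [1 exit(s)]
  5: ∅  [deadlock]
  6: b→4  [1 exit(s)]
trace reaching 5: c·b·b

Answer: DEADLOCK at state 5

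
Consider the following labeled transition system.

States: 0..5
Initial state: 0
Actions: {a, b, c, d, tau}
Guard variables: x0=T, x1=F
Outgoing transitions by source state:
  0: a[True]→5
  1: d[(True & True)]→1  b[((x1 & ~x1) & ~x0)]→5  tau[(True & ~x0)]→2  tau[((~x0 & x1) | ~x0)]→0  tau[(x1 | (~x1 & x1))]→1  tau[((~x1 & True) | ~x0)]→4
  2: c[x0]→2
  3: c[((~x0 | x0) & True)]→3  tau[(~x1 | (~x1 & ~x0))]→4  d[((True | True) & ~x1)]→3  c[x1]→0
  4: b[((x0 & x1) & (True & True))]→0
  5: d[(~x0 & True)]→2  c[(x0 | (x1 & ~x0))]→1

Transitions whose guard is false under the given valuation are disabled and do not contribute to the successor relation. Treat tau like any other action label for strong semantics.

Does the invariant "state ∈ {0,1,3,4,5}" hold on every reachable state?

Answer: INVARIANT HOLDS

Analysis:
Safe = {0,1,3,4,5}
Reach set: {0,1,4,5}
  0: ok
  1: ok
  4: ok
  5: ok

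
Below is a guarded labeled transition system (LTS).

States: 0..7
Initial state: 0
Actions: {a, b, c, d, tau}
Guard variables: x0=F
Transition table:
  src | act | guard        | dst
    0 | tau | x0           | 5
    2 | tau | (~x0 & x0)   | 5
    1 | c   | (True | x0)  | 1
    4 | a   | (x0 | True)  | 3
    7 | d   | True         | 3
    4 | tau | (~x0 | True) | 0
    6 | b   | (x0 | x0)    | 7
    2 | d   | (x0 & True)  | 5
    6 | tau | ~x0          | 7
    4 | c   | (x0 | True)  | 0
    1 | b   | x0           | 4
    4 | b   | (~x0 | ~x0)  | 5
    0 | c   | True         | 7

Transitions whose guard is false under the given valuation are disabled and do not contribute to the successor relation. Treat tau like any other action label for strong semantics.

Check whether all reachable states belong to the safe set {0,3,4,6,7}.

Answer: INVARIANT HOLDS

Analysis:
Inv-set: {0,3,4,6,7}
R = {0,3,7}
  0: ok
  3: ok
  7: ok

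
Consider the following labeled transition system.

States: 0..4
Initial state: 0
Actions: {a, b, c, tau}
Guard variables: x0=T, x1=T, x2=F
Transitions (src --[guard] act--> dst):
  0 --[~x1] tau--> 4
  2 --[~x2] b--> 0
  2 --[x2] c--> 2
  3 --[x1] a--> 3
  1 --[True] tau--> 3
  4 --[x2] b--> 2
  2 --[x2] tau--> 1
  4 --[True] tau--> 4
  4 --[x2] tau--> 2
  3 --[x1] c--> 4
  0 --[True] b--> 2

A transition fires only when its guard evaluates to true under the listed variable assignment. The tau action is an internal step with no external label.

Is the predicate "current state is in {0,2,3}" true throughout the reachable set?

Answer: INVARIANT HOLDS

Trace:
Safe = {0,2,3}
R = {0,2}
  0: ok
  2: ok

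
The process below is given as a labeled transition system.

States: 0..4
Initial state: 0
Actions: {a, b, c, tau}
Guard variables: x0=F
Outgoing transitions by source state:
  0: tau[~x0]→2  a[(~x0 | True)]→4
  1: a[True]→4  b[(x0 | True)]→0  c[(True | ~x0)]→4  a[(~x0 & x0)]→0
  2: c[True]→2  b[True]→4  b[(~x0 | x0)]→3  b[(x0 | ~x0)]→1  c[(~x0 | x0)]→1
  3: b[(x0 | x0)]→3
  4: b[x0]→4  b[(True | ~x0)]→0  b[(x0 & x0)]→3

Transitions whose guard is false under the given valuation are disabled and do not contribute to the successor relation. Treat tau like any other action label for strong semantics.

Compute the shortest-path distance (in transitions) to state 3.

BFS to 3:
  depth 0: {0}
  depth 1: {2,4}
  depth 2: {1,3}
depth(3)=2, e.g. tau·b

Answer: 2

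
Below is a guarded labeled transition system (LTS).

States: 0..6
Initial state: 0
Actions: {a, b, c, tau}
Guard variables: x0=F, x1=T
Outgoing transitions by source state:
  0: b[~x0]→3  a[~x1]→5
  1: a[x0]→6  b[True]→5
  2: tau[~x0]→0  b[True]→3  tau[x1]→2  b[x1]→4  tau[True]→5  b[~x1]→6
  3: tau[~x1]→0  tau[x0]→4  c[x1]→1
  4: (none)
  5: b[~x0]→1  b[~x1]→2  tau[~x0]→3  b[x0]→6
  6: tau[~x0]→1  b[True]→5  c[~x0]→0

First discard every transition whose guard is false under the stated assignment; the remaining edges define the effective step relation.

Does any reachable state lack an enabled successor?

Answer: DEADLOCK-FREE

Working:
Reach set: {0,1,3,5}
  0: b→3  [deg 1]
  1: b→5  [deg 1]
  3: c→1  [deg 1]
  5: b→1  tau→3  [deg 2]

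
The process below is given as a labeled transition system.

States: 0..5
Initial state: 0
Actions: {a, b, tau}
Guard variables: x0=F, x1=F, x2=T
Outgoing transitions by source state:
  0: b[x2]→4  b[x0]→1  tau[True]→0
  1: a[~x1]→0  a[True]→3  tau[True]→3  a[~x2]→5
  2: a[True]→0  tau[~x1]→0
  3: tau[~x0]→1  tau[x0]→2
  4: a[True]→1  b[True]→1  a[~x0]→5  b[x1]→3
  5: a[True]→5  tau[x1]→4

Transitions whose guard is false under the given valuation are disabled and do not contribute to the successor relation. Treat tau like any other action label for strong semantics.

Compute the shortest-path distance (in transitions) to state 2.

Answer: UNREACHABLE

Trace:
Layered search for 2:
  Layer 0: {0}
  Layer 1: {4}
  Layer 2: {1,5}
  Layer 3: {3}
2 never appears.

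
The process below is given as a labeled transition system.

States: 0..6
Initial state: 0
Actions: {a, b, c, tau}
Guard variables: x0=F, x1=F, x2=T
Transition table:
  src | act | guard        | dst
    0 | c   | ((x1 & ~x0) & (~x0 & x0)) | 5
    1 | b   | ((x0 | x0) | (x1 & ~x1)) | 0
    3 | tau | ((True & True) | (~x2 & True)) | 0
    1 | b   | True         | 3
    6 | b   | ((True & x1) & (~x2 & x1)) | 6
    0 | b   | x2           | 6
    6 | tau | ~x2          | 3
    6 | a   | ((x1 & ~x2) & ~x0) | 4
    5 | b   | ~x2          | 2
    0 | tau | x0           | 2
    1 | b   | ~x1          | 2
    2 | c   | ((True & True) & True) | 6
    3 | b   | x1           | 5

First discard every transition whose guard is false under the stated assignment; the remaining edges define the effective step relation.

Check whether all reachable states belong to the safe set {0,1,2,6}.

Safe = {0,1,2,6}
R = {0,6}
  0: ✓
  6: ✓

Answer: INVARIANT HOLDS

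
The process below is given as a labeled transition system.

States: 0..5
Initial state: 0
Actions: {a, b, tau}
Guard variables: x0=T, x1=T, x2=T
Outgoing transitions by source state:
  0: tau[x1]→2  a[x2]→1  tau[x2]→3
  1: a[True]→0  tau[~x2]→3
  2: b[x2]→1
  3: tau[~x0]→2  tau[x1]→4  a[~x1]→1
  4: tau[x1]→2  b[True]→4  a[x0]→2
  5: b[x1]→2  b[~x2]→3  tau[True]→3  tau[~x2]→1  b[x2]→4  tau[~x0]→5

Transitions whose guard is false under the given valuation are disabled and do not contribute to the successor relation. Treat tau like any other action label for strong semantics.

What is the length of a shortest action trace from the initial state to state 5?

Answer: UNREACHABLE

Working:
Layered search for 5:
  Layer 0: {0}
  Layer 1: {1,2,3}
  Layer 2: {4}
5 never appears.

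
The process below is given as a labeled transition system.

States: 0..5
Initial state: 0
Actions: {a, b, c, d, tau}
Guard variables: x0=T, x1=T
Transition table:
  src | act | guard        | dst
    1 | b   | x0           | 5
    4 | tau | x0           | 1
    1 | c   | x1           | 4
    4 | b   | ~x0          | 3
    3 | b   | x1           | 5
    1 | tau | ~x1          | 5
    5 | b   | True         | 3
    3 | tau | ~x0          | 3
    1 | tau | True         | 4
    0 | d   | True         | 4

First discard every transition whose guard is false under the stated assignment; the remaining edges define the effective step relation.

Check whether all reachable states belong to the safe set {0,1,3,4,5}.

Inv-set: {0,1,3,4,5}
R = {0,1,3,4,5}
  0: safe
  1: safe
  3: safe
  4: safe
  5: safe

Answer: INVARIANT HOLDS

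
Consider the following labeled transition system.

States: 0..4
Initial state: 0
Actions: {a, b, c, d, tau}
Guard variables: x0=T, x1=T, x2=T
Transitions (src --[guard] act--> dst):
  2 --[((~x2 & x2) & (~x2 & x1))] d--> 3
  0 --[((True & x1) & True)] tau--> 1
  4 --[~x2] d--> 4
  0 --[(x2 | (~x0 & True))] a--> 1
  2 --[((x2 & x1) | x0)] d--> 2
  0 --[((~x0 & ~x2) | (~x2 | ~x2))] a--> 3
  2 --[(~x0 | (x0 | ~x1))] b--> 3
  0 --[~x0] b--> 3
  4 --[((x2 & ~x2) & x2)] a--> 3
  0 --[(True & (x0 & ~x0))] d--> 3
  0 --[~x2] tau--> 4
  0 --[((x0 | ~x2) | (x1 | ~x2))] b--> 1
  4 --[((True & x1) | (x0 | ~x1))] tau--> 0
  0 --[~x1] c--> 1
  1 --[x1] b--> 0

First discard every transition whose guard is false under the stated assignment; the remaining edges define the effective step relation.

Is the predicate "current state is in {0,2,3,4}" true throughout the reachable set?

Answer: INVARIANT VIOLATED at state 1

Trace:
Safe = {0,2,3,4}
R = {0,1}
  0: ok
  1: outside
counterexample path to 1: tau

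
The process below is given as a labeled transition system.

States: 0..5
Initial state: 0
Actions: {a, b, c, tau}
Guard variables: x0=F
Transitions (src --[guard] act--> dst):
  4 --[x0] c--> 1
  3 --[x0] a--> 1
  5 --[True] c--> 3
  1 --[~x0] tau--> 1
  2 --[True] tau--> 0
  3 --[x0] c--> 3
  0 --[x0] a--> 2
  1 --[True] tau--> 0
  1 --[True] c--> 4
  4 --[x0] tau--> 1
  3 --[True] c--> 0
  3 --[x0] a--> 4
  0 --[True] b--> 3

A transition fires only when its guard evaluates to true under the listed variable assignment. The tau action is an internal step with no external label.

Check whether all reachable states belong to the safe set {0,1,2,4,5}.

Allowed set {0,1,2,4,5}
R = {0,3}
  0: ok
  3: ✗ unsafe
witness against invariant: b → 3

Answer: INVARIANT VIOLATED at state 3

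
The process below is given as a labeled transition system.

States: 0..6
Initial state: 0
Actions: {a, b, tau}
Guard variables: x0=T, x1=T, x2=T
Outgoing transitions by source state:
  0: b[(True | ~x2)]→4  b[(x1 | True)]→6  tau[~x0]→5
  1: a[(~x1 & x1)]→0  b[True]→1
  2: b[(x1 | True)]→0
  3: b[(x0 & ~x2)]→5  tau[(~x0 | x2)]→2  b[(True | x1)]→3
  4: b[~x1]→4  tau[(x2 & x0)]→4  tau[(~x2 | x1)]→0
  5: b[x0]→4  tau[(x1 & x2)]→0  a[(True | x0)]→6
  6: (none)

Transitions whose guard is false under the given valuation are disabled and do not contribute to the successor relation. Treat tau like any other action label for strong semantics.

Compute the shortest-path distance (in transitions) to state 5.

Answer: UNREACHABLE

Trace:
BFS to 5:
  depth 0: {0}
  depth 1: {4,6}
5 never appears.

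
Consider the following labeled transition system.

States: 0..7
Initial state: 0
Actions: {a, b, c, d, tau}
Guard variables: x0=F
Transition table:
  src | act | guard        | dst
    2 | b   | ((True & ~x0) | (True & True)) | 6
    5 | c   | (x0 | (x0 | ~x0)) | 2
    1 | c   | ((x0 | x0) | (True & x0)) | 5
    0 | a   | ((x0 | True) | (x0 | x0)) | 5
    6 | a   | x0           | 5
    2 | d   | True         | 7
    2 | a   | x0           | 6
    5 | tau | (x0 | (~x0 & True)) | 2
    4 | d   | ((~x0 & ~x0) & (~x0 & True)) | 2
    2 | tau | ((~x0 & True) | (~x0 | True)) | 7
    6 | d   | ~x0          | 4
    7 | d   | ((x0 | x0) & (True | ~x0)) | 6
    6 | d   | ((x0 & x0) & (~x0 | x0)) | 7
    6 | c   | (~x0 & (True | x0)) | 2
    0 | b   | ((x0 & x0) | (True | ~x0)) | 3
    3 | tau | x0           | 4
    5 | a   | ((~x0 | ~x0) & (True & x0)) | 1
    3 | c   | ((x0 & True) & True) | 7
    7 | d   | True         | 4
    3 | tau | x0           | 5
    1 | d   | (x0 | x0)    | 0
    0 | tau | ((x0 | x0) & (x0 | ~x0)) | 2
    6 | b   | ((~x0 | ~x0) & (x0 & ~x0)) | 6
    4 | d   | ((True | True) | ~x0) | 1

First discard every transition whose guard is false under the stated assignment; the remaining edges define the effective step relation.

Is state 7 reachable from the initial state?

12 transition(s) survive guard evaluation.
L0 = {0}
L1 = {3,5}  total {0,3,5}
L2 = {2}  total {0,2,3,5}
L3 = {6,7}  total {0,2,3,5,6,7}
L4 = {4}  total {0,2,3,4,5,6,7}
L5 = {1}  total {0,1,2,3,4,5,6,7}
Reach set: {0,1,2,3,4,5,6,7}
Path to 7: a·c·d

Answer: REACHABLE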